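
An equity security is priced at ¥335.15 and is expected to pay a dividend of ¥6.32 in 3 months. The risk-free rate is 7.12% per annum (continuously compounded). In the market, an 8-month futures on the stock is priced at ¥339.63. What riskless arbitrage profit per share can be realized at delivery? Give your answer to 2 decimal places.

PV(dividends) I = 6.32·e^(−0.0712·3/12) = 6.2085
Fair futures F* = (S − I)·e^(rT) = (335.15 − 6.2085)·e^0.047467 = 328.9415 × 1.048612 = 344.9320
Market ¥339.63 < fair 344.9320: forward underpriced → reverse cash-and-carry (short the stock, invest proceeds at r, pay the dividends, go long the forward).
Profit at T = |F_mkt − F*| = |339.63 − 344.9320| = ¥5.30 per share

¥5.30 per share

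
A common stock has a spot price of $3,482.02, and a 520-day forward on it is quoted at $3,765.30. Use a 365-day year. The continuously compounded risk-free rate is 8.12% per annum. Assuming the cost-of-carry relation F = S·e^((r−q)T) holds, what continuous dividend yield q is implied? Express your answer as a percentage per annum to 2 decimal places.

2.63%

From F = S·e^((r−q)T): (r − q) = ln(F/S)/T
ln(3765.30/3482.02) = ln(1.081355) = 0.078215
(r − q) = 0.078215 / (520/365) = 0.054901
q = r − ln(F/S)/T = 0.0812 − 0.054901 = 0.026299
q = 2.63%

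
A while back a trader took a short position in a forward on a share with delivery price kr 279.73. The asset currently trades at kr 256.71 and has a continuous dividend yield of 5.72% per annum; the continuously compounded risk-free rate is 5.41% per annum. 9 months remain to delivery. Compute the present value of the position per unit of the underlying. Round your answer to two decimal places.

kr 22.68

Current fair forward for the remaining 9 months: F = S·e^((r − q)·T), (r − q) = 0.0541 − 0.0572 = -0.0031
F = 256.71 · e^(-0.0031 × 9/12) = 256.71 × 0.997678 = 256.1139
Value of long forward = (F − K)·e^(−rT) = (256.1139 − 279.73) · e^(−0.0541·9/12)
= -23.6161 × 0.960237 = -22.68
Short position value = −(long value) = kr 22.68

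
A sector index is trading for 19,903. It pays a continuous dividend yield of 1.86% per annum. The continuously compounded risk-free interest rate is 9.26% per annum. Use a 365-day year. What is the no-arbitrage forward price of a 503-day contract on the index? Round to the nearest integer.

F = S·e^((r − q)T) = 19903 · e^((0.0926 − 0.0186) × 503/365)
= 19903 · e^0.101978 = 19903 × 1.107359
F = 22,040

22,040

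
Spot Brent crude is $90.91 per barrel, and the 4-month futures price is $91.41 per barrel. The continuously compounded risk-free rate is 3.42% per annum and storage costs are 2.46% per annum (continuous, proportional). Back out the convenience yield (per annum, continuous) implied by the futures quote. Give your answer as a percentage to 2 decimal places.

4.23%

F = S·e^((r+u−y)T) ⇒ (r+u−y) = ln(F/S)/T
ln(91.41/90.91) = 0.005485; /T ⇒ 0.016455
y = r + u − ln(F/S)/T = 0.0342 + 0.0246 − 0.016455 = 0.042345
y = 4.23%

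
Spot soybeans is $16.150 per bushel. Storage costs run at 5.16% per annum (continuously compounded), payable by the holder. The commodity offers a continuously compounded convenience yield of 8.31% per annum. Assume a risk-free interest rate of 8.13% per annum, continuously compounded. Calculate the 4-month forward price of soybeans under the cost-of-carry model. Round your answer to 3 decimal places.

$16.420 per bushel

Net carry = r + u − y = 0.0813 + 0.0516 − 0.0831 = 0.0498
F = S·e^((r+u−y)T) = 16.150 · e^(0.0498 × 4/12) = 16.150 · e^0.016600
= 16.150 × 1.016739 = $16.420 per bushel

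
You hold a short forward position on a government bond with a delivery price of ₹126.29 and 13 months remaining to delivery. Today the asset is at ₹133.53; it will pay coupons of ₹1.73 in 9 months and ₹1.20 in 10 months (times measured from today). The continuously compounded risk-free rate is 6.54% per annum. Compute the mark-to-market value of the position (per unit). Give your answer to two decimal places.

PV(remaining coupons) I = 1.73·e^(−0.0654·9/12) + 1.20·e^(−0.0654·10/12) = 2.7835
Current forward F = (S − I)·e^(rT) = (133.53 − 2.7835)·e^(0.0654·13/12) = 130.7465 × 1.073420 = 140.3459
Value (long) = (F − K)·e^(−rT) = (140.3459 − 126.29) × 0.931602 = 13.0945
Short position value = −(long value) = -₹13.09

-₹13.09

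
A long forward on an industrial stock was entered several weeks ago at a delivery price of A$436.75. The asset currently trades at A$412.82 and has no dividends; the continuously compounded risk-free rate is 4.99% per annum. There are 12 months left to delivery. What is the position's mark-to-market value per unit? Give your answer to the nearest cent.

-A$2.67

Current fair forward for the remaining 12 months: F = S·e^(r·T), r = 0.0499
F = 412.82 · e^(0.0499 × 12/12) = 412.82 × 1.051166 = 433.9423
Value of long forward = (F − K)·e^(−rT) = (433.9423 − 436.75) · e^(−0.0499·12/12)
= -2.8077 × 0.951325 = -2.67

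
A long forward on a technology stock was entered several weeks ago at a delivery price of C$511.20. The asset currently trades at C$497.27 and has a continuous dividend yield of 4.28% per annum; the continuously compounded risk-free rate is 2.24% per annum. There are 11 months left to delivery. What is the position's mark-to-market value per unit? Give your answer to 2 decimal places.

Current fair forward for the remaining 11 months: F = S·e^((r − q)·T), (r − q) = 0.0224 − 0.0428 = -0.0204
F = 497.27 · e^(-0.0204 × 11/12) = 497.27 × 0.981474 = 488.0576
Value of long forward = (F − K)·e^(−rT) = (488.0576 − 511.20) · e^(−0.0224·11/12)
= -23.1424 × 0.979676 = -22.67

-C$22.67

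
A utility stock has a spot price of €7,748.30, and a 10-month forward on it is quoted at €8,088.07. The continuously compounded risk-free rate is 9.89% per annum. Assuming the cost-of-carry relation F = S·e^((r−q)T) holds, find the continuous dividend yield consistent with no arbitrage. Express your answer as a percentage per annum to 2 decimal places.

4.74%

From F = S·e^((r−q)T): (r − q) = ln(F/S)/T
ln(8088.07/7748.30) = ln(1.043851) = 0.042917
(r − q) = 0.042917 / (10/12) = 0.051500
q = r − ln(F/S)/T = 0.0989 − 0.051500 = 0.047400
q = 4.74%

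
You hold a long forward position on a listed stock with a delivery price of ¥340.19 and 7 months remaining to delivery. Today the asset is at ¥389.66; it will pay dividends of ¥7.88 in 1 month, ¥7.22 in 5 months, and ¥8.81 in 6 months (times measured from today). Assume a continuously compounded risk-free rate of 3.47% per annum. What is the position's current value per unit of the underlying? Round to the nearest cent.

PV(remaining dividends) I = 7.88·e^(−0.0347·1/12) + 7.22·e^(−0.0347·5/12) + 8.81·e^(−0.0347·6/12) = 23.6321
Current forward F = (S − I)·e^(rT) = (389.66 − 23.6321)·e^(0.0347·7/12) = 366.0279 × 1.020448 = 373.5124
Value (long) = (F − K)·e^(−rT) = (373.5124 − 340.19) × 0.979962 = 32.6547
Value = ¥32.65

¥32.65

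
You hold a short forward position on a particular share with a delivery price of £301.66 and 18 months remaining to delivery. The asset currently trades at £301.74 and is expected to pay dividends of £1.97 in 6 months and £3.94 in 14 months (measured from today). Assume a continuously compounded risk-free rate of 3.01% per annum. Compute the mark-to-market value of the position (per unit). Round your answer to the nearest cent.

PV(remaining dividends) I = 1.97·e^(−0.0301·6/12) + 3.94·e^(−0.0301·14/12) = 5.7446
Current forward F = (S − I)·e^(rT) = (301.74 − 5.7446)·e^(0.0301·18/12) = 295.9954 × 1.046185 = 309.6659
Value (long) = (F − K)·e^(−rT) = (309.6659 − 301.66) × 0.955854 = 7.6525
Short position value = −(long value) = -£7.65

-£7.65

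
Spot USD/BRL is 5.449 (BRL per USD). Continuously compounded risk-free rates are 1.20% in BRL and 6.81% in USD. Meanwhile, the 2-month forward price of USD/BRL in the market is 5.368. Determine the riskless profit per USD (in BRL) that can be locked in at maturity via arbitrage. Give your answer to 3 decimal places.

0.030 per USD (in BRL)

Fair forward: F* = S·e^(carry·T), with carry = (r_BRL − r_USD) = 0.0120 − 0.0681 = -0.0561
F* = 5.449 · e^(-0.0561 × 2/12) = 5.449 · e^-0.009350 = 5.449 × 0.990694 = 5.3983
Market 5.368 < fair 5.3983: forward underpriced → reverse cash-and-carry (short spot, go long the forward).
At maturity, profit = |F_mkt − F*| = |5.368 − 5.3983| = 0.030 per USD (in BRL)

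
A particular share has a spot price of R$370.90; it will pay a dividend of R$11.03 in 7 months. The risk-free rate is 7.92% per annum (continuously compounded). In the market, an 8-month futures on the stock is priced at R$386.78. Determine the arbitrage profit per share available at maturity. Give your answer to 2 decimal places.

R$6.87 per share

PV(dividends) I = 11.03·e^(−0.0792·7/12) = 10.5320
Fair futures F* = (S − I)·e^(rT) = (370.90 − 10.5320)·e^0.052800 = 360.3680 × 1.054219 = 379.9068
Market R$386.78 > fair 379.9068: forward overpriced → cash-and-carry (borrow at r, buy the stock and collect the dividends, short the forward).
Profit at T = |F_mkt − F*| = |386.78 − 379.9068| = R$6.87 per share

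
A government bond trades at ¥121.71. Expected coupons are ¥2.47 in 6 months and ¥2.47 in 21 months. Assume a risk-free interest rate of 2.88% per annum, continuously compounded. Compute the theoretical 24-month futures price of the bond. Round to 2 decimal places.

PV(coupons) I = 2.47·e^(−0.0288·6/12) + 2.47·e^(−0.0288·21/12)
I = 2.4347 + 2.3486 = 4.7833
F = (S − I)·e^(rT) = (121.71 − 4.7833) · e^(0.0288·24/12)
= 116.9267 · e^0.057600 = 116.9267 × 1.059291 = ¥123.86

¥123.86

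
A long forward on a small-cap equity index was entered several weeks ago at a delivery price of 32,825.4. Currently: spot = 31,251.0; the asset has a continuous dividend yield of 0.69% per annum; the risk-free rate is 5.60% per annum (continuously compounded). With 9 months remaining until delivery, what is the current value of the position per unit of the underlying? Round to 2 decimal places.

-385.59

Current fair forward for the remaining 9 months: F = S·e^((r − q)·T), (r − q) = 0.0560 − 0.0069 = 0.0491
F = 31251.0 · e^(0.0491 × 9/12) = 31251.0 × 1.03751144 = 32423.2700
Value of long forward = (F − K)·e^(−rT) = (32423.2700 − 32825.4) · e^(−0.0560·9/12)
= -402.1300 × 0.95886978 = -385.59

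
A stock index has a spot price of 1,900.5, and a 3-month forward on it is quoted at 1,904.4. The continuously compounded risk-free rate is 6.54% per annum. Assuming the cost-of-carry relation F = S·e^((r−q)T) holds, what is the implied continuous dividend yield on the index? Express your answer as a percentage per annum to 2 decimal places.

5.72%

From F = S·e^((r−q)T): (r − q) = ln(F/S)/T
ln(1904.4/1900.5) = ln(1.002052) = 0.002050
(r − q) = 0.002050 / (3/12) = 0.008200
q = r − ln(F/S)/T = 0.0654 − 0.008200 = 0.057200
q = 5.72%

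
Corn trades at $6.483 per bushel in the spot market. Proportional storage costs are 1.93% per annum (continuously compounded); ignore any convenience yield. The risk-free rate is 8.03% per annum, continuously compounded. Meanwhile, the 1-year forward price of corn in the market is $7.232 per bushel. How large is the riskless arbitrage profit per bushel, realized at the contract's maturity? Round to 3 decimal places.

Fair forward: F* = S·e^(carry·T), with carry = (r + u) = 0.0803 + 0.0193 = 0.0996
F* = 6.483 · e^(0.0996 × 1) = 6.483 · e^0.099600 = 6.483 × 1.104729 = $7.1620
Market $7.232 > fair $7.1620: forward overpriced → cash-and-carry (buy spot, short the forward).
At maturity, profit = |F_mkt − F*| = |7.232 − 7.1620| = $0.070 per bushel

$0.070 per bushel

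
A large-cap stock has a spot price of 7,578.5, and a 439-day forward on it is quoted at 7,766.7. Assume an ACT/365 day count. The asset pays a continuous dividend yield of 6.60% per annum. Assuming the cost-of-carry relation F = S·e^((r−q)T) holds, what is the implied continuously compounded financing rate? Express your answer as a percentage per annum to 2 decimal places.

8.64%

From F = S·e^((r−q)T): (r − q) = ln(F/S)/T
ln(7766.7/7578.5) = ln(1.024833) = 0.024530
(r − q) = 0.024530 / (439/365) = 0.020395
r = ln(F/S)/T + q = 0.020395 + 0.0660 = 0.086395
r = 8.64%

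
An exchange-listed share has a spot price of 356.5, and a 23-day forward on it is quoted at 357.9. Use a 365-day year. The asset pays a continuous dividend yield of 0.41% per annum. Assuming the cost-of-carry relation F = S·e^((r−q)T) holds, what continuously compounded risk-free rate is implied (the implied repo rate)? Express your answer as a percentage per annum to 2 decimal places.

From F = S·e^((r−q)T): (r − q) = ln(F/S)/T
ln(357.9/356.5) = ln(1.003927) = 0.003919
(r − q) = 0.003919 / (23/365) = 0.062193
r = ln(F/S)/T + q = 0.062193 + 0.0041 = 0.066293
r = 6.63%

6.63%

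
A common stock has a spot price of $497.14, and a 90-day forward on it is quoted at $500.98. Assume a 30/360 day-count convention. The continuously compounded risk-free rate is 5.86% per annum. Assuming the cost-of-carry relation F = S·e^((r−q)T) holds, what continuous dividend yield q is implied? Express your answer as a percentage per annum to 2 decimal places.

From F = S·e^((r−q)T): (r − q) = ln(F/S)/T
ln(500.98/497.14) = ln(1.007724) = 0.007694
(r − q) = 0.007694 / (90/360) = 0.030776
q = r − ln(F/S)/T = 0.0586 − 0.030776 = 0.027824
q = 2.78%

2.78%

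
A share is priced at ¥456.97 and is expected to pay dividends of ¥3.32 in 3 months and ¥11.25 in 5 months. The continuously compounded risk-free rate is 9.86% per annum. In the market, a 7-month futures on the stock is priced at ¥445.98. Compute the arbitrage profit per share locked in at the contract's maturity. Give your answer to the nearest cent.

¥23.18 per share

PV(dividends) I = 3.32·e^(−0.0986·3/12) + 11.25·e^(−0.0986·5/12) = 14.0363
Fair futures F* = (S − I)·e^(rT) = (456.97 − 14.0363)·e^0.057517 = 442.9337 × 1.059203 = 469.1567
Market ¥445.98 < fair 469.1567: forward underpriced → reverse cash-and-carry (short the stock, invest proceeds at r, pay the dividends, go long the forward).
Profit at T = |F_mkt − F*| = |445.98 − 469.1567| = ¥23.18 per share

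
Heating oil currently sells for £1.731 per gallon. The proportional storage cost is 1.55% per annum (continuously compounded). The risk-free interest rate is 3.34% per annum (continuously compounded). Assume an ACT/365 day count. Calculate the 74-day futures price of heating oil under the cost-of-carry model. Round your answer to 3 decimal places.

£1.748 per gallon

Net carry = r + u − y = 0.0334 + 0.0155 − 0.0000 = 0.0489
F = S·e^((r+u−y)T) = 1.731 · e^(0.0489 × 74/365) = 1.731 · e^0.009914
= 1.731 × 1.009963 = £1.748 per gallon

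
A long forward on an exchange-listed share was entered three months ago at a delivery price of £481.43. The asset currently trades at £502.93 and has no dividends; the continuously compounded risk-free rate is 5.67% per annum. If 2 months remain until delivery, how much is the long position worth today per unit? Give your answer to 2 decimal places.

Current fair forward for the remaining 2 months: F = S·e^(r·T), r = 0.0567
F = 502.93 · e^(0.0567 × 2/12) = 502.93 × 1.009495 = 507.7053
Value of long forward = (F − K)·e^(−rT) = (507.7053 − 481.43) · e^(−0.0567·2/12)
= 26.2753 × 0.990595 = 26.03

£26.03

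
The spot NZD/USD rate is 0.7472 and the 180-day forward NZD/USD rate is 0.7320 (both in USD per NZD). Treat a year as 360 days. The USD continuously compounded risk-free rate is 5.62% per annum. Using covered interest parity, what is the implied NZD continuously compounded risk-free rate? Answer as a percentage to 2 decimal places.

9.73%

F = S·e^((r_USD − r_NZD)T) ⇒ r_NZD = r_USD − ln(F/S)/T
ln(0.7320/0.7472) = -0.020552; /(180/360) = -0.041104
r_NZD = 0.0562 + 0.041104 = 0.097304
r_NZD = 9.73%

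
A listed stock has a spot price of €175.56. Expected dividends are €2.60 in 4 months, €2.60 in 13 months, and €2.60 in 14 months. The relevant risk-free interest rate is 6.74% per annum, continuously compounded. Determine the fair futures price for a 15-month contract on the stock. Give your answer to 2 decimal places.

PV(dividends) I = 2.60·e^(−0.0674·4/12) + 2.60·e^(−0.0674·13/12) + 2.60·e^(−0.0674·14/12)
I = 2.5422 + 2.4169 + 2.4034 = 7.3625
F = (S − I)·e^(rT) = (175.56 − 7.3625) · e^(0.0674·15/12)
= 168.1975 · e^0.084250 = 168.1975 × 1.087901 = €182.98

€182.98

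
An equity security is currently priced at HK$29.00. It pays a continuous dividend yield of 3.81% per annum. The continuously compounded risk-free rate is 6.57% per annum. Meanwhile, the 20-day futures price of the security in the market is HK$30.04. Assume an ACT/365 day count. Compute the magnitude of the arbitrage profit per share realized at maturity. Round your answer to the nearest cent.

Fair futures: F* = S·e^(carry·T), with carry = (r − q) = 0.0657 − 0.0381 = 0.0276
F* = 29.00 · e^(0.0276 × 20/365) = 29.00 · e^0.001512 = 29.00 × 1.001513 = HK$29.0439
Market HK$30.04 > fair HK$29.0439: forward overpriced → cash-and-carry (buy spot, short the forward).
At maturity, profit = |F_mkt − F*| = |30.04 − 29.0439| = HK$1.00 per share

HK$1.00 per share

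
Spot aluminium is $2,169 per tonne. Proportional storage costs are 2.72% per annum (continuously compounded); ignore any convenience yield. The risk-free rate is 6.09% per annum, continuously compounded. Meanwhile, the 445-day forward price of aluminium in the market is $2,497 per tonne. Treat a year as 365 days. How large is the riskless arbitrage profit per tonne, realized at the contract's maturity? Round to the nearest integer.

$82 per tonne

Fair forward: F* = S·e^(carry·T), with carry = (r + u) = 0.0609 + 0.0272 = 0.0881
F* = 2169 · e^(0.0881 × 445/365) = 2169 · e^0.107410 = 2169 × 1.113391 = $2414.9451
Market $2497 > fair $2414.9451: forward overpriced → cash-and-carry (buy spot, short the forward).
At maturity, profit = |F_mkt − F*| = |2497 − 2414.9451| = $82 per tonne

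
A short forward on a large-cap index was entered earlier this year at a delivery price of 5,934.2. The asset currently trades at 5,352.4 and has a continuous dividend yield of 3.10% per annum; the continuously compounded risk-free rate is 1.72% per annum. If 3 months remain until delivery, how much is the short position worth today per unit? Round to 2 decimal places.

597.66

Current fair forward for the remaining 3 months: F = S·e^((r − q)·T), (r − q) = 0.0172 − 0.0310 = -0.0138
F = 5352.4 · e^(-0.0138 × 3/12) = 5352.4 × 0.99655594 = 5333.9660
Value of long forward = (F − K)·e^(−rT) = (5333.9660 − 5934.2) · e^(−0.0172·3/12)
= -600.2340 × 0.99570923 = -597.66
Short position value = −(long value) = 597.66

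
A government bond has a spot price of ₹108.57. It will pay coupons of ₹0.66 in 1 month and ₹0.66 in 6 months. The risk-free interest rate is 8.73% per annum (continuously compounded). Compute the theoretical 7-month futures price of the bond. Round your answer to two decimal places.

₹112.89

PV(coupons) I = 0.66·e^(−0.0873·1/12) + 0.66·e^(−0.0873·6/12)
I = 0.6552 + 0.6318 = 1.2870
F = (S − I)·e^(rT) = (108.57 − 1.2870) · e^(0.0873·7/12)
= 107.2830 · e^0.050925 = 107.2830 × 1.052244 = ₹112.89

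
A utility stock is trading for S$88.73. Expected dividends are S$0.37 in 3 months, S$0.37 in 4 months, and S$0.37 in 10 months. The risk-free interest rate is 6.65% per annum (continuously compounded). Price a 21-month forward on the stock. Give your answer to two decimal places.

S$98.47

PV(dividends) I = 0.37·e^(−0.0665·3/12) + 0.37·e^(−0.0665·4/12) + 0.37·e^(−0.0665·10/12)
I = 0.3639 + 0.3619 + 0.3501 = 1.0759
F = (S − I)·e^(rT) = (88.73 − 1.0759) · e^(0.0665·21/12)
= 87.6541 · e^0.116375 = 87.6541 × 1.123417 = S$98.47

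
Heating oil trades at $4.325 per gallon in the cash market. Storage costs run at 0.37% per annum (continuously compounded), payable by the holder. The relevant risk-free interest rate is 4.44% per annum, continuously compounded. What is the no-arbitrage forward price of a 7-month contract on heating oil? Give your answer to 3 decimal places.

$4.448 per gallon

Net carry = r + u − y = 0.0444 + 0.0037 − 0.0000 = 0.0481
F = S·e^((r+u−y)T) = 4.325 · e^(0.0481 × 7/12) = 4.325 · e^0.028058
= 4.325 × 1.028455 = $4.448 per gallon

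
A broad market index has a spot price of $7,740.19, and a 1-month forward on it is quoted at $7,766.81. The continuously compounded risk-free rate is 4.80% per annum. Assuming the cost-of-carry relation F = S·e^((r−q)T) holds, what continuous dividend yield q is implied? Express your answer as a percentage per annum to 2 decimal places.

0.68%

From F = S·e^((r−q)T): (r − q) = ln(F/S)/T
ln(7766.81/7740.19) = ln(1.003439) = 0.003433
(r − q) = 0.003433 / (1/12) = 0.041196
q = r − ln(F/S)/T = 0.0480 − 0.041196 = 0.006804
q = 0.68%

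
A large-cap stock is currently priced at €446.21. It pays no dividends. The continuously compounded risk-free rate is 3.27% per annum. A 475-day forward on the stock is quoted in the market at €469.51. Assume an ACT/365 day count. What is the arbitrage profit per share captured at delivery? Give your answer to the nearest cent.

€3.90 per share

Fair forward: F* = S·e^(carry·T), with carry = r = 0.0327
F* = 446.21 · e^(0.0327 × 475/365) = 446.21 · e^0.042555 = 446.21 × 1.043473 = €465.6081
Market €469.51 > fair €465.6081: forward overpriced → cash-and-carry (buy spot, short the forward).
At maturity, profit = |F_mkt − F*| = |469.51 − 465.6081| = €3.90 per share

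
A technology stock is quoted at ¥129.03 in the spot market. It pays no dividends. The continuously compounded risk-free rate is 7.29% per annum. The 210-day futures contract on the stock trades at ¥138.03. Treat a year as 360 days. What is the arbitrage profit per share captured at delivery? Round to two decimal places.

Fair futures: F* = S·e^(carry·T), with carry = r = 0.0729
F* = 129.03 · e^(0.0729 × 210/360) = 129.03 · e^0.042525 = 129.03 × 1.043442 = ¥134.6353
Market ¥138.03 > fair ¥134.6353: forward overpriced → cash-and-carry (buy spot, short the forward).
At maturity, profit = |F_mkt − F*| = |138.03 − 134.6353| = ¥3.39 per share

¥3.39 per share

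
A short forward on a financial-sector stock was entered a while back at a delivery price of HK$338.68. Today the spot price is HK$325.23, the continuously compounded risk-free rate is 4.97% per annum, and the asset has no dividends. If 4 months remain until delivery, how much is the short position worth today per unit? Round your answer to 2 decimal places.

Current fair forward for the remaining 4 months: F = S·e^(r·T), r = 0.0497
F = 325.23 · e^(0.0497 × 4/12) = 325.23 × 1.016705 = 330.6630
Value of long forward = (F − K)·e^(−rT) = (330.6630 − 338.68) · e^(−0.0497·4/12)
= -8.0170 × 0.983570 = -7.89
Short position value = −(long value) = HK$7.89

HK$7.89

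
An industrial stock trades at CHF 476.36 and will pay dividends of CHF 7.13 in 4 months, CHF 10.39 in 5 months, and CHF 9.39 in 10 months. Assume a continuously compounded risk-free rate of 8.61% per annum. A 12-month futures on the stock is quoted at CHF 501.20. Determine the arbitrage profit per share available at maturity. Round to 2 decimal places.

PV(dividends) I = 7.13·e^(−0.0861·4/12) + 10.39·e^(−0.0861·5/12) + 9.39·e^(−0.0861·10/12) = 25.6920
Fair futures F* = (S − I)·e^(rT) = (476.36 − 25.6920)·e^0.086100 = 450.6680 × 1.089915 = 491.1898
Market CHF 501.20 > fair 491.1898: forward overpriced → cash-and-carry (borrow at r, buy the stock and collect the dividends, short the forward).
Profit at T = |F_mkt − F*| = |501.20 − 491.1898| = CHF 10.01 per share

CHF 10.01 per share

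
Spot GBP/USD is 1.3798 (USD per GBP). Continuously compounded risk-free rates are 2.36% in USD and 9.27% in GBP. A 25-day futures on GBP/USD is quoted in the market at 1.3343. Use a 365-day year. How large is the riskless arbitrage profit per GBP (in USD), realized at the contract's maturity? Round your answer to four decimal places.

0.0390 per GBP (in USD)

Fair futures: F* = S·e^(carry·T), with carry = (r_USD − r_GBP) = 0.0236 − 0.0927 = -0.0691
F* = 1.3798 · e^(-0.0691 × 25/365) = 1.3798 · e^-0.004733 = 1.3798 × 0.995278 = 1.3733
Market 1.3343 < fair 1.3733: forward underpriced → reverse cash-and-carry (short spot, go long the forward).
At maturity, profit = |F_mkt − F*| = |1.3343 − 1.3733| = 0.0390 per GBP (in USD)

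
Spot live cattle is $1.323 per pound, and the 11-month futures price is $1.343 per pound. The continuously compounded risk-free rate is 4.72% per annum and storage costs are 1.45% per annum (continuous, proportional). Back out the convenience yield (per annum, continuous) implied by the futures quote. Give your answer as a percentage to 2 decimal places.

F = S·e^((r+u−y)T) ⇒ (r+u−y) = ln(F/S)/T
ln(1.343/1.323) = 0.015004; /T ⇒ 0.016368
y = r + u − ln(F/S)/T = 0.0472 + 0.0145 − 0.016368 = 0.045332
y = 4.53%

4.53%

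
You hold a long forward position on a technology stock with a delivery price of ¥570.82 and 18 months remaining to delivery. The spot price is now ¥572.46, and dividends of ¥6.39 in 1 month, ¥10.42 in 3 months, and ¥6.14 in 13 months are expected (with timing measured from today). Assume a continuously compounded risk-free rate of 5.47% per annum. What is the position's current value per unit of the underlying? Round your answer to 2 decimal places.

¥24.18

PV(remaining dividends) I = 6.39·e^(−0.0547·1/12) + 10.42·e^(−0.0547·3/12) + 6.14·e^(−0.0547·13/12) = 22.4261
Current forward F = (S − I)·e^(rT) = (572.46 − 22.4261)·e^(0.0547·18/12) = 550.0339 × 1.085510 = 597.0673
Value (long) = (F − K)·e^(−rT) = (597.0673 − 570.82) × 0.921226 = 24.1797
Value = ¥24.18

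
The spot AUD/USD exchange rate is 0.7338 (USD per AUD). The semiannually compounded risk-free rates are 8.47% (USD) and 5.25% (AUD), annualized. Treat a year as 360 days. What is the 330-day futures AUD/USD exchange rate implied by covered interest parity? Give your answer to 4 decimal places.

By covered interest parity, F = S · (1+r_USD/2)^(2T) / (1+r_AUD/2)^(2T)
= 0.7338 × 1.079009 / 1.048651 = 0.7338 × 1.028950
F = 0.7550 USD per AUD

0.7550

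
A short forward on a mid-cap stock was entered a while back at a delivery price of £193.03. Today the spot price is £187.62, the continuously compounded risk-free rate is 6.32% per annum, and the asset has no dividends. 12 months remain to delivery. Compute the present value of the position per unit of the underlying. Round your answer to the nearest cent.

-£6.41

Current fair forward for the remaining 12 months: F = S·e^(r·T), r = 0.0632
F = 187.62 · e^(0.0632 × 12/12) = 187.62 × 1.065240 = 199.8603
Value of long forward = (F − K)·e^(−rT) = (199.8603 − 193.03) · e^(−0.0632·12/12)
= 6.8303 × 0.938756 = 6.41
Short position value = −(long value) = -£6.41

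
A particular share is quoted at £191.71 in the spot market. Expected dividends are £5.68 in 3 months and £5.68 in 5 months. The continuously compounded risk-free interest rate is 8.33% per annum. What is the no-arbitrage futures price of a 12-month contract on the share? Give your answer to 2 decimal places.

£196.35

PV(dividends) I = 5.68·e^(−0.0833·3/12) + 5.68·e^(−0.0833·5/12)
I = 5.5629 + 5.4862 = 11.0491
F = (S − I)·e^(rT) = (191.71 − 11.0491) · e^(0.0833·12/12)
= 180.6609 · e^0.083300 = 180.6609 × 1.086868 = £196.35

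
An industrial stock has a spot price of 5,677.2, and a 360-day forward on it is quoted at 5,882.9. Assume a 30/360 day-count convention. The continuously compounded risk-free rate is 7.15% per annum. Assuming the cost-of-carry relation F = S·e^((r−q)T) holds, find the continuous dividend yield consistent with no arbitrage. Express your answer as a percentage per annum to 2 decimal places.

3.59%

From F = S·e^((r−q)T): (r − q) = ln(F/S)/T
ln(5882.9/5677.2) = ln(1.036233) = 0.035592
(r − q) = 0.035592 / (360/360) = 0.035592
q = r − ln(F/S)/T = 0.0715 − 0.035592 = 0.035908
q = 3.59%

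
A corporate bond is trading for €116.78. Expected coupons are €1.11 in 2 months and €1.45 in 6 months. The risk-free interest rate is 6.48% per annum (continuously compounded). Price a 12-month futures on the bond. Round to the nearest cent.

€121.93

PV(coupons) I = 1.11·e^(−0.0648·2/12) + 1.45·e^(−0.0648·6/12)
I = 1.0981 + 1.4038 = 2.5019
F = (S − I)·e^(rT) = (116.78 − 2.5019) · e^(0.0648·12/12)
= 114.2781 · e^0.064800 = 114.2781 × 1.066946 = €121.93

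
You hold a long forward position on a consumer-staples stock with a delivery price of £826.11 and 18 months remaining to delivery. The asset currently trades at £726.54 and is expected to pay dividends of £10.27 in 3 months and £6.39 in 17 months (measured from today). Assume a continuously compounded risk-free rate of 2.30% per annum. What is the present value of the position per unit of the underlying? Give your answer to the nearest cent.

-£87.95

PV(remaining dividends) I = 10.27·e^(−0.0230·3/12) + 6.39·e^(−0.0230·17/12) = 16.3963
Current forward F = (S − I)·e^(rT) = (726.54 − 16.3963)·e^(0.0230·18/12) = 710.1437 × 1.035102 = 735.0712
Value (long) = (F − K)·e^(−rT) = (735.0712 − 826.11) × 0.966088 = -87.9515
Value = -£87.95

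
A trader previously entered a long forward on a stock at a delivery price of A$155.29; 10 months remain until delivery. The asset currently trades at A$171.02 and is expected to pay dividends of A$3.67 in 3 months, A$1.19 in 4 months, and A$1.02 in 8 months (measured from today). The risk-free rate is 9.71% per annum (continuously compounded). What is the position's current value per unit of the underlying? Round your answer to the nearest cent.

A$22.11

PV(remaining dividends) I = 3.67·e^(−0.0971·3/12) + 1.19·e^(−0.0971·4/12) + 1.02·e^(−0.0971·8/12) = 5.6901
Current forward F = (S − I)·e^(rT) = (171.02 − 5.6901)·e^(0.0971·10/12) = 165.3299 × 1.084281 = 179.2641
Value (long) = (F − K)·e^(−rT) = (179.2641 − 155.29) × 0.922271 = 22.1106
Value = A$22.11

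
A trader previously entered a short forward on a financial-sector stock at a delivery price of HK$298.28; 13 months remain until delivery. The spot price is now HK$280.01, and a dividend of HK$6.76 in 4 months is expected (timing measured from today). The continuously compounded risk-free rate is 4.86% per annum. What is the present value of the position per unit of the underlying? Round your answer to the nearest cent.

HK$9.62

PV(remaining dividends) I = 6.76·e^(−0.0486·4/12) = 6.6514
Current forward F = (S − I)·e^(rT) = (280.01 − 6.6514)·e^(0.0486·13/12) = 273.3586 × 1.054061 = 288.1366
Value (long) = (F − K)·e^(−rT) = (288.1366 − 298.28) × 0.948712 = -9.6232
Short position value = −(long value) = HK$9.62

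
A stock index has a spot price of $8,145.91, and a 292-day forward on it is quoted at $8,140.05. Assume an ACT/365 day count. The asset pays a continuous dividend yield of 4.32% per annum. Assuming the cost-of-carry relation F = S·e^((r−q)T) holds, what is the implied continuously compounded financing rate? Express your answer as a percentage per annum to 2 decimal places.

4.23%

From F = S·e^((r−q)T): (r − q) = ln(F/S)/T
ln(8140.05/8145.91) = ln(0.999281) = -0.000719
(r − q) = -0.000719 / (292/365) = -0.000899
r = ln(F/S)/T + q = -0.000899 + 0.0432 = 0.042301
r = 4.23%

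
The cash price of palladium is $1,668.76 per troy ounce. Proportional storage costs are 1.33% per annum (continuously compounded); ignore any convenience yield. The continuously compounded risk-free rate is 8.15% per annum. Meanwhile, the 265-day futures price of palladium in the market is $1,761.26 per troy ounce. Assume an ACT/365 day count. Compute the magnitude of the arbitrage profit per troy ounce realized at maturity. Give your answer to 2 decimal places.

Fair futures: F* = S·e^(carry·T), with carry = (r + u) = 0.0815 + 0.0133 = 0.0948
F* = 1668.76 · e^(0.0948 × 265/365) = 1668.76 · e^0.06882740 = 1668.76 × 1.07125130 = $1787.6613
Market $1761.26 < fair $1787.6613: forward underpriced → reverse cash-and-carry (short spot, go long the forward).
At maturity, profit = |F_mkt − F*| = |1761.26 − 1787.6613| = $26.40 per troy ounce

$26.40 per troy ounce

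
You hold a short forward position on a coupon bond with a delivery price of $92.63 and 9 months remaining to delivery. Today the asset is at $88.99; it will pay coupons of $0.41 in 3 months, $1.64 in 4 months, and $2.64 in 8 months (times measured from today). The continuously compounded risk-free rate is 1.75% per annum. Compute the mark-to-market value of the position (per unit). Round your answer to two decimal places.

$7.08

PV(remaining coupons) I = 0.41·e^(−0.0175·3/12) + 1.64·e^(−0.0175·4/12) + 2.64·e^(−0.0175·8/12) = 4.6481
Current forward F = (S − I)·e^(rT) = (88.99 − 4.6481)·e^(0.0175·9/12) = 84.3419 × 1.013212 = 85.4562
Value (long) = (F − K)·e^(−rT) = (85.4562 − 92.63) × 0.986961 = -7.0803
Short position value = −(long value) = $7.08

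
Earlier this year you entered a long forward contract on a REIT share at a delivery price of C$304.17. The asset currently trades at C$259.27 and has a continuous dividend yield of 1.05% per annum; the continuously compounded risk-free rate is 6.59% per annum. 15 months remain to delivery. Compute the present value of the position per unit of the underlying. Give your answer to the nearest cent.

Current fair forward for the remaining 15 months: F = S·e^((r − q)·T), (r − q) = 0.0659 − 0.0105 = 0.0554
F = 259.27 · e^(0.0554 × 15/12) = 259.27 × 1.071704 = 277.8607
Value of long forward = (F − K)·e^(−rT) = (277.8607 − 304.17) · e^(−0.0659·15/12)
= -26.3093 × 0.920927 = -24.23

-C$24.23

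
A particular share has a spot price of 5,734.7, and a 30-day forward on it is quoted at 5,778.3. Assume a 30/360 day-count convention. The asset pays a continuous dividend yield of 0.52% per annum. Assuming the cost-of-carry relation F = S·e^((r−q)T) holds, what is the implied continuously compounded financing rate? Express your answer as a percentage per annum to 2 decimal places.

From F = S·e^((r−q)T): (r − q) = ln(F/S)/T
ln(5778.3/5734.7) = ln(1.007603) = 0.007574
(r − q) = 0.007574 / (30/360) = 0.090888
r = ln(F/S)/T + q = 0.090888 + 0.0052 = 0.096088
r = 9.61%

9.61%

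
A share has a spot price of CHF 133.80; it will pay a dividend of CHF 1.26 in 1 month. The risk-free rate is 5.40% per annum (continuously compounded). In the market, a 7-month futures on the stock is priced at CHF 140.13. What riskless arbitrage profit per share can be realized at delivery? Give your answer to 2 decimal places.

CHF 3.34 per share

PV(dividends) I = 1.26·e^(−0.0540·1/12) = 1.2543
Fair futures F* = (S − I)·e^(rT) = (133.80 − 1.2543)·e^0.031500 = 132.5457 × 1.032001 = 136.7873
Market CHF 140.13 > fair 136.7873: forward overpriced → cash-and-carry (borrow at r, buy the stock and collect the dividends, short the forward).
Profit at T = |F_mkt − F*| = |140.13 − 136.7873| = CHF 3.34 per share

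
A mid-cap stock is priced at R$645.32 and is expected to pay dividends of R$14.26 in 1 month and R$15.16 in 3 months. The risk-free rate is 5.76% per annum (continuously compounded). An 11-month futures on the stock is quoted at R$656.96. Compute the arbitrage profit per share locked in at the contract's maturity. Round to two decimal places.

PV(dividends) I = 14.26·e^(−0.0576·1/12) + 15.16·e^(−0.0576·3/12) = 29.1350
Fair futures F* = (S − I)·e^(rT) = (645.32 − 29.1350)·e^0.052800 = 616.1850 × 1.054219 = 649.5939
Market R$656.96 > fair 649.5939: forward overpriced → cash-and-carry (borrow at r, buy the stock and collect the dividends, short the forward).
Profit at T = |F_mkt − F*| = |656.96 − 649.5939| = R$7.37 per share

R$7.37 per share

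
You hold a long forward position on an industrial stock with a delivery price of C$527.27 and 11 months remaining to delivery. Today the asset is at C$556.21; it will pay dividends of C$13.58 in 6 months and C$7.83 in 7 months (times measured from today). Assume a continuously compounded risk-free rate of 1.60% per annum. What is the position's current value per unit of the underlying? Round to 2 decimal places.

C$15.39

PV(remaining dividends) I = 13.58·e^(−0.0160·6/12) + 7.83·e^(−0.0160·7/12) = 21.2291
Current forward F = (S − I)·e^(rT) = (556.21 − 21.2291)·e^(0.0160·11/12) = 534.9809 × 1.014775 = 542.8852
Value (long) = (F − K)·e^(−rT) = (542.8852 − 527.27) × 0.985440 = 15.3878
Value = C$15.39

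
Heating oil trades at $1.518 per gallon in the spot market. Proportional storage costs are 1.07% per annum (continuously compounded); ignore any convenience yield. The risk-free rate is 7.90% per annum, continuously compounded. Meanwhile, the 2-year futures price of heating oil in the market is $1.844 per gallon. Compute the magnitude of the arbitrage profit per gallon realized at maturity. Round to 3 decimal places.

Fair futures: F* = S·e^(carry·T), with carry = (r + u) = 0.0790 + 0.0107 = 0.0897
F* = 1.518 · e^(0.0897 × 2) = 1.518 · e^0.179400 = 1.518 × 1.196499 = $1.8163
Market $1.844 > fair $1.8163: forward overpriced → cash-and-carry (buy spot, short the forward).
At maturity, profit = |F_mkt − F*| = |1.844 − 1.8163| = $0.028 per gallon

$0.028 per gallon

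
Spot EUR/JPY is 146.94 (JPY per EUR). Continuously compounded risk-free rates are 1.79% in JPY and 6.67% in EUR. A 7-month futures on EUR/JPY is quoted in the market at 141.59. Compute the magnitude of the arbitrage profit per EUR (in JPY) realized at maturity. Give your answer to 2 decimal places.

Fair futures: F* = S·e^(carry·T), with carry = (r_JPY − r_EUR) = 0.0179 − 0.0667 = -0.0488
F* = 146.94 · e^(-0.0488 × 7/12) = 146.94 · e^-0.028467 = 146.94 × 0.971934 = 142.8160
Market 141.59 < fair 142.8160: forward underpriced → reverse cash-and-carry (short spot, go long the forward).
At maturity, profit = |F_mkt − F*| = |141.59 − 142.8160| = 1.23 per EUR (in JPY)

1.23 per EUR (in JPY)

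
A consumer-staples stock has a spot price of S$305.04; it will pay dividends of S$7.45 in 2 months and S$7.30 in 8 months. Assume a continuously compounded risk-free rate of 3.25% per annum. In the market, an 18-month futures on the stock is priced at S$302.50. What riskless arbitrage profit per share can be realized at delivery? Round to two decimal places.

S$2.50 per share

PV(dividends) I = 7.45·e^(−0.0325·2/12) + 7.30·e^(−0.0325·8/12) = 14.5533
Fair futures F* = (S − I)·e^(rT) = (305.04 − 14.5533)·e^0.048750 = 290.4867 × 1.049958 = 304.9988
Market S$302.50 < fair 304.9988: forward underpriced → reverse cash-and-carry (short the stock, invest proceeds at r, pay the dividends, go long the forward).
Profit at T = |F_mkt − F*| = |302.50 − 304.9988| = S$2.50 per share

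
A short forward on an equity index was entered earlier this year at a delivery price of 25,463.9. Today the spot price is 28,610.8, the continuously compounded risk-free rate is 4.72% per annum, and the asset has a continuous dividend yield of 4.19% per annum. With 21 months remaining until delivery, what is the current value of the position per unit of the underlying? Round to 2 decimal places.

-3142.88

Current fair forward for the remaining 21 months: F = S·e^((r − q)·T), (r − q) = 0.0472 − 0.0419 = 0.0053
F = 28610.8 · e^(0.0053 × 21/12) = 28610.8 × 1.00931815 = 28877.3997
Value of long forward = (F − K)·e^(−rT) = (28877.3997 − 25463.9) · e^(−0.0472·21/12)
= 3413.4997 × 0.92071936 = 3142.88
Short position value = −(long value) = -3142.88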